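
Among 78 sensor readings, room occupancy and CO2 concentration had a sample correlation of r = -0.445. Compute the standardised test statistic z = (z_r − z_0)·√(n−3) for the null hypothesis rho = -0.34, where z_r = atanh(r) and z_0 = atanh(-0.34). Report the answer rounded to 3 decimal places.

-1.077

z_r = atanh(-0.445) = -0.478448,  z_0 = atanh(-0.34) = -0.354093
SE = 1/√(n−3) = 1/√75 = 0.115470
z = (z_r − z_0)/SE = (-0.478448 − (-0.354093)) / 0.115470 = -0.124355 / 0.115470 = -1.077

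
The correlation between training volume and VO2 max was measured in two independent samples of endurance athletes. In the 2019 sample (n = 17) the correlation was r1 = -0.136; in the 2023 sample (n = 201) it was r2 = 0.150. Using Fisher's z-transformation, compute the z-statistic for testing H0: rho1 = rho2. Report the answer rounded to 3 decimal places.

-1.041

z1 = atanh(-0.136) = -0.136848,  z2 = atanh(0.150) = 0.151140
SE = √(1/(n1−3) + 1/(n2−3)) = √(1/14 + 1/198) = √(0.0714286 + 0.0050505) = √0.0764791 = 0.276549
z = (z1 − z2)/SE = (-0.136848 − 0.151140) / 0.276549 = -0.287988 / 0.276549 = -1.041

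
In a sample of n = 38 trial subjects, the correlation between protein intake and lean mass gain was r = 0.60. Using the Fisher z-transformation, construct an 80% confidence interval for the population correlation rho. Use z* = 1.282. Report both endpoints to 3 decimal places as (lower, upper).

(0.443, 0.721)

z_r = atanh(0.60) = 0.693147;  SE = 1/√(n−3) = 1/√35 = 0.169031
z-limits: 0.693147 ± 1.282·0.169031 = 0.693147 ± 0.216698 = [0.476449, 0.909845]
ρ-limits: (tanh 0.476449, tanh 0.909845) = (0.443, 0.721)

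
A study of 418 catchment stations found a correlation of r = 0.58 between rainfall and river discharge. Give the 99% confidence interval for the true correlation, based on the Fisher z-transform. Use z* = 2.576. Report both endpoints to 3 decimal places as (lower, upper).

Fisher z: z_r = atanh(r) = ½·ln((1+0.58)/(1−0.58)) = 0.662463
SE(z) = 1/√(n−3) = 1/√415 = 0.049088
99% ⇒ z* = 2.576; margin = 2.576·0.049088 = 0.126451
CI on z-scale: (0.536012, 0.788914)
Back-transform: tanh(0.536012) = 0.489963, tanh(0.788914) = 0.657793

(0.490, 0.658)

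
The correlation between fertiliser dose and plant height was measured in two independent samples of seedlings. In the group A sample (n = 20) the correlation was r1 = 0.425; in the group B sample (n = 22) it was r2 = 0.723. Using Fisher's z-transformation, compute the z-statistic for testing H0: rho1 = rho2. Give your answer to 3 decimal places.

z1 = atanh(0.425) = 0.453779,  z2 = atanh(0.723) = 0.913902
SE = √(1/(n1−3) + 1/(n2−3)) = √(1/17 + 1/19) = √(0.0588235 + 0.0526316) = √0.1114551 = 0.333849
z = (z1 − z2)/SE = (0.453779 − 0.913902) / 0.333849 = -0.460123 / 0.333849 = -1.378

-1.378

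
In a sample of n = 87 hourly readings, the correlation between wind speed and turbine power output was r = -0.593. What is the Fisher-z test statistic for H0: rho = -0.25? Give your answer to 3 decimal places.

-3.912

z_r = atanh(-0.593) = -0.682281,  z_0 = atanh(-0.25) = -0.255413
SE = 1/√(n−3) = 1/√84 = 0.109109
z = (z_r − z_0)/SE = (-0.682281 − (-0.255413)) / 0.109109 = -0.426868 / 0.109109 = -3.912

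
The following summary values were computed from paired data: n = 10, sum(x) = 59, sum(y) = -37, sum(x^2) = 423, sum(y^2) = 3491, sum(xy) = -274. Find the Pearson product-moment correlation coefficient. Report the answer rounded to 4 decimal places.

S_xy = nΣxy − ΣxΣy = 10·(-274) − 59·(-37) = -2740 − (-2183) = -557
S_xx = nΣx² − (Σx)² = 10·423 − 59² = 4230 − 3481 = 749
S_yy = nΣy² − (Σy)² = 10·3491 − (-37)² = 34910 − 1369 = 33541
r = S_xy / √(S_xx·S_yy) = -557 / √(749·33541) = -557 / √25122209 = -557 / 5012.2060 = -0.1111

-0.1111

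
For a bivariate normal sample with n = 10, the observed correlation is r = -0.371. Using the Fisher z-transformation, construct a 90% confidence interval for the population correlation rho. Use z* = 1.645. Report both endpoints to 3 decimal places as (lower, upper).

(-0.766, 0.228)

z_r = atanh(-0.371) = -0.389582;  SE = 1/√(n−3) = 1/√7 = 0.377964
z-limits: -0.389582 ± 1.645·0.377964 = -0.389582 ± 0.621751 = [-1.011333, 0.232169]
ρ-limits: (tanh -1.011333, tanh 0.232169) = (-0.766, 0.228)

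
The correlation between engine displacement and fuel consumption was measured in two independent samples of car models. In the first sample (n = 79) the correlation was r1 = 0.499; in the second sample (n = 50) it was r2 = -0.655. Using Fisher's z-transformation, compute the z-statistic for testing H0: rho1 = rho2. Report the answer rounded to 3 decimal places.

7.178

z1 = atanh(0.499) = 0.547974,  z2 = atanh(-0.655) = -0.784006
SE = √(1/(n1−3) + 1/(n2−3)) = √(1/76 + 1/47) = √(0.0131579 + 0.0212766) = √0.0344345 = 0.185565
z = (z1 − z2)/SE = (0.547974 − (-0.784006)) / 0.185565 = 1.331980 / 0.185565 = 7.178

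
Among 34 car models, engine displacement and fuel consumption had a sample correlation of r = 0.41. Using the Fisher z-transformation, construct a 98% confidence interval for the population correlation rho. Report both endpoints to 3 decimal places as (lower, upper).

(0.018, 0.693)

Fisher z: z_r = atanh(r) = ½·ln((1+0.41)/(1−0.41)) = 0.435611
SE(z) = 1/√(n−3) = 1/√31 = 0.179605
98% ⇒ z* = 2.326; margin = 2.326·0.179605 = 0.417761
CI on z-scale: (0.017850, 0.853372)
Back-transform: tanh(0.017850) = 0.017848, tanh(0.853372) = 0.692827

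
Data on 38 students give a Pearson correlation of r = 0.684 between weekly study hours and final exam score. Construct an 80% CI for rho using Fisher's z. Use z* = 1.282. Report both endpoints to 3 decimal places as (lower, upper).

z_r = atanh(0.684) = 0.836592;  SE = 1/√(n−3) = 1/√35 = 0.169031
z-limits: 0.836592 ± 1.282·0.169031 = 0.836592 ± 0.216698 = [0.619894, 1.053290]
ρ-limits: (tanh 0.619894, tanh 1.053290) = (0.551, 0.783)

(0.551, 0.783)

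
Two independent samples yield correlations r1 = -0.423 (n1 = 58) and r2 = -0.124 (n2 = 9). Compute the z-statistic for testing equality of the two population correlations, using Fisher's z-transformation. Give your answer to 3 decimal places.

-0.760

z1 = atanh(-0.423) = -0.451340,  z2 = atanh(-0.124) = -0.124641
SE = √(1/(n1−3) + 1/(n2−3)) = √(1/55 + 1/6) = √(0.0181818 + 0.1666667) = √0.1848485 = 0.429940
z = (z1 − z2)/SE = (-0.451340 − (-0.124641)) / 0.429940 = -0.326699 / 0.429940 = -0.760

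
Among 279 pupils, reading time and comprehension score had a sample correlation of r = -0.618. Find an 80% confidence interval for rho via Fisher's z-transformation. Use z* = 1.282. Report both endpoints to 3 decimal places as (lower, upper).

(-0.663, -0.568)

Fisher z: z_r = atanh(r) = ½·ln((1+(-0.618))/(1−(-0.618))) = -0.721763
SE(z) = 1/√(n−3) = 1/√276 = 0.060193
80% ⇒ z* = 1.282; margin = 1.282·0.060193 = 0.077167
CI on z-scale: (-0.798930, -0.644596)
Back-transform: tanh(-0.798930) = -0.663438, tanh(-0.644596) = -0.568021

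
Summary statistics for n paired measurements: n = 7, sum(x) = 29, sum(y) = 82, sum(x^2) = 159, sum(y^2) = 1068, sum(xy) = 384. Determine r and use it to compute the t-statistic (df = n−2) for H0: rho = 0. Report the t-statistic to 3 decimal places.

S_xy = nΣxy − ΣxΣy = 7·384 − 29·82 = 2688 − 2378 = 310
S_xx = nΣx² − (Σx)² = 7·159 − 29² = 1113 − 841 = 272
S_yy = nΣy² − (Σy)² = 7·1068 − 82² = 7476 − 6724 = 752
r = S_xy / √(S_xx·S_yy) = 310 / √(272·752) = 310 / √204544 = 310 / 452.2654 = 0.6854
t = r·√(n−2)/√(1−r²) = 0.6854·√5 / √(1−0.469773) = 1.532601 / 0.728167 = 2.105

2.105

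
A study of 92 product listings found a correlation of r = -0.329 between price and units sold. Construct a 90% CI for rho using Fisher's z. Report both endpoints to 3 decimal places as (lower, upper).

(-0.475, -0.166)

z_r = atanh(-0.329) = -0.341706;  SE = 1/√(n−3) = 1/√89 = 0.106000
z-limits: -0.341706 ± 1.645·0.106000 = -0.341706 ± 0.174370 = [-0.516076, -0.167336]
ρ-limits: (tanh -0.516076, tanh -0.167336) = (-0.475, -0.166)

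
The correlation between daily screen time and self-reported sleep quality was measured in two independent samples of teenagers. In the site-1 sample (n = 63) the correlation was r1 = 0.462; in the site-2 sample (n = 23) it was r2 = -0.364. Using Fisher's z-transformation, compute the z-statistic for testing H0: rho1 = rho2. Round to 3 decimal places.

3.413

z1 = atanh(0.462) = 0.499851,  z2 = atanh(-0.364) = -0.381489
SE = √(1/(n1−3) + 1/(n2−3)) = √(1/60 + 1/20) = √(0.0166667 + 0.0500000) = √0.0666667 = 0.258199
z = (z1 − z2)/SE = (0.499851 − (-0.381489)) / 0.258199 = 0.881340 / 0.258199 = 3.413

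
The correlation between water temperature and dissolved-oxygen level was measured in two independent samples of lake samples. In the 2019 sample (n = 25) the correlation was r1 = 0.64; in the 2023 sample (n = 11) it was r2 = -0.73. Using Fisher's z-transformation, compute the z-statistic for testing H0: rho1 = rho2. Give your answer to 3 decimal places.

Fisher z-transforms: z1 = atanh(0.64) = 0.758174, z2 = atanh(-0.73) = -0.928727; difference d = 1.686901
Var(d) = 1/22 + 1/8 = 0.0454545 + 0.1250000 = 0.1704545
z = d/√Var(d) = 1.686901 / √0.1704545 = 1.686901 / 0.412861 = 4.086

4.086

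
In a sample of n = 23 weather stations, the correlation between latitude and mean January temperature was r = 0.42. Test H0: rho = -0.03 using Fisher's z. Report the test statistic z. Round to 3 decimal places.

z_r = atanh(0.42) = 0.447692,  z_0 = atanh(-0.03) = -0.030009
SE = 1/√(n−3) = 1/√20 = 0.223607
z = (z_r − z_0)/SE = (0.447692 − (-0.030009)) / 0.223607 = 0.477701 / 0.223607 = 2.136

2.136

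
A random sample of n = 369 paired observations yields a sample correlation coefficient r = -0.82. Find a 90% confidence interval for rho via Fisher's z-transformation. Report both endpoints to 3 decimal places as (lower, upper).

(-0.846, -0.790)

z_r = atanh(-0.82) = -1.156817;  SE = 1/√(n−3) = 1/√366 = 0.052271
z-limits: -1.156817 ± 1.645·0.052271 = -1.156817 ± 0.085986 = [-1.242803, -1.070831]
ρ-limits: (tanh -1.242803, tanh -1.070831) = (-0.846, -0.790)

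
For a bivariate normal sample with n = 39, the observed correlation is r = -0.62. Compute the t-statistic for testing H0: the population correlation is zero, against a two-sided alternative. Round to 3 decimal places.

-4.807

1 − r² = 1 − 0.3844 = 0.6156;  √(1−r²) = 0.784602
√(n−2) = √37 = 6.082763
t = r·√(n−2)/√(1−r²) = -0.62 · 6.082763 / 0.784602 = -4.807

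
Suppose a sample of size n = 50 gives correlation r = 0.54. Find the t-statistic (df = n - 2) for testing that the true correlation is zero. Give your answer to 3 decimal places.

t = r·√(n−2) / √(1−r²) with r = 0.54, n = 50
  = 0.54·√48 / √(1 − 0.2916)
  = 0.54·6.928203 / 0.841665
  = 3.741230 / 0.841665 = 4.445

4.445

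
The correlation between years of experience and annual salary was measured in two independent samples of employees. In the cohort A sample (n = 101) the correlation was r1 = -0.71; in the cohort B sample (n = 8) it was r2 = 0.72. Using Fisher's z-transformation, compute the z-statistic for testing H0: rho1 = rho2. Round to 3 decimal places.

-3.915

z1 = atanh(-0.71) = -0.887184,  z2 = atanh(0.72) = 0.907645
SE = √(1/(n1−3) + 1/(n2−3)) = √(1/98 + 1/5) = √(0.0102041 + 0.2000000) = √0.2102041 = 0.458480
z = (z1 − z2)/SE = (-0.887184 − 0.907645) / 0.458480 = -1.794829 / 0.458480 = -3.915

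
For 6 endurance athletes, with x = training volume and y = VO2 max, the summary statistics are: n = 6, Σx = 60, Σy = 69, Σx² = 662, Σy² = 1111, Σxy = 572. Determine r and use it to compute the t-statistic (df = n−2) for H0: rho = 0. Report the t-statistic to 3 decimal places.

S_xy = nΣxy − ΣxΣy = 6·572 − 60·69 = 3432 − 4140 = -708
S_xx = nΣx² − (Σx)² = 6·662 − 60² = 3972 − 3600 = 372
S_yy = nΣy² − (Σy)² = 6·1111 − 69² = 6666 − 4761 = 1905
r = S_xy / √(S_xx·S_yy) = -708 / √(372·1905) = -708 / √708660 = -708 / 841.8195 = -0.8410
t = r·√(n−2)/√(1−r²) = -0.8410·√4 / √(1−0.707281) = -1.682000 / 0.541035 = -3.109

-3.109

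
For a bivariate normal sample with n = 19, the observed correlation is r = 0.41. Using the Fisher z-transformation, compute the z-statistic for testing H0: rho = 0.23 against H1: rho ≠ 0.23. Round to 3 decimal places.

0.806

Fisher z: atanh(0.41) = 0.435611, atanh(0.23) = 0.234189
z = (z_r − z_0)·√(n−3) = (0.435611 − 0.234189)·√16 = 0.201422 · 4.000000 = 0.806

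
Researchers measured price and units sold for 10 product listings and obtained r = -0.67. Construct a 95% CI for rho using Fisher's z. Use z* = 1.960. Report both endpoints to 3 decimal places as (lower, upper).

z_r = atanh(-0.67) = -0.810743;  SE = 1/√(n−3) = 1/√7 = 0.377964
z-limits: -0.810743 ± 1.960·0.377964 = -0.810743 ± 0.740809 = [-1.551552, -0.069934]
ρ-limits: (tanh -1.551552, tanh -0.069934) = (-0.914, -0.070)

(-0.914, -0.070)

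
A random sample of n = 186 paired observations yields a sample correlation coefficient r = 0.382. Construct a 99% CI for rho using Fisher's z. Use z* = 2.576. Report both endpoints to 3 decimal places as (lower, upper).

(0.209, 0.532)

z_r = atanh(0.382) = 0.402399;  SE = 1/√(n−3) = 1/√183 = 0.073922
z-limits: 0.402399 ± 2.576·0.073922 = 0.402399 ± 0.190423 = [0.211976, 0.592822]
ρ-limits: (tanh 0.211976, tanh 0.592822) = (0.209, 0.532)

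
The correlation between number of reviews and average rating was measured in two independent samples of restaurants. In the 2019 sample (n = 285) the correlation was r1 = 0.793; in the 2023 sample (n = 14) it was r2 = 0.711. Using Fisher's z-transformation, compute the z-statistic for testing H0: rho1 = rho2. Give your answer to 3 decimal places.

0.619

z1 = atanh(0.793) = 1.079463,  z2 = atanh(0.711) = 0.889203
SE = √(1/(n1−3) + 1/(n2−3)) = √(1/282 + 1/11) = √(0.0035461 + 0.0909091) = √0.0944552 = 0.307336
z = (z1 − z2)/SE = (1.079463 − 0.889203) / 0.307336 = 0.190260 / 0.307336 = 0.619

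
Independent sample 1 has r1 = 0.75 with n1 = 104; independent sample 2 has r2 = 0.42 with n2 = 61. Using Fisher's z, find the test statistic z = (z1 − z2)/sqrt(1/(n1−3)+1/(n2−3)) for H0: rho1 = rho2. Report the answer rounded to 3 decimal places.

3.188

z1 = atanh(0.75) = 0.972955,  z2 = atanh(0.42) = 0.447692
SE = √(1/(n1−3) + 1/(n2−3)) = √(1/101 + 1/58) = √(0.0099010 + 0.0172414) = √0.0271424 = 0.164750
z = (z1 − z2)/SE = (0.972955 − 0.447692) / 0.164750 = 0.525263 / 0.164750 = 3.188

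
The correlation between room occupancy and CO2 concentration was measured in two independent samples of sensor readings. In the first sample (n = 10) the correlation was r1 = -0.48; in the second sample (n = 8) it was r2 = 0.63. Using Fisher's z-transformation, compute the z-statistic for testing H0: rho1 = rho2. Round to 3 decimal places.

-2.159

z1 = atanh(-0.48) = -0.522984,  z2 = atanh(0.63) = 0.741416
SE = √(1/(n1−3) + 1/(n2−3)) = √(1/7 + 1/5) = √(0.1428571 + 0.2000000) = √0.3428571 = 0.585540
z = (z1 − z2)/SE = (-0.522984 − 0.741416) / 0.585540 = -1.264400 / 0.585540 = -2.159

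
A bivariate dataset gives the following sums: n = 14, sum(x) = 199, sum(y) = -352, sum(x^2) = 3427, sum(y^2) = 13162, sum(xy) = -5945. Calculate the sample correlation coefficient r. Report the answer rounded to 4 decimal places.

-0.5862

S_xy = nΣxy − ΣxΣy = 14·(-5945) − 199·(-352) = -83230 − (-70048) = -13182
S_xx = nΣx² − (Σx)² = 14·3427 − 199² = 47978 − 39601 = 8377
S_yy = nΣy² − (Σy)² = 14·13162 − (-352)² = 184268 − 123904 = 60364
r = S_xy / √(S_xx·S_yy) = -13182 / √(8377·60364) = -13182 / √505669228 = -13182 / 22487.0903 = -0.5862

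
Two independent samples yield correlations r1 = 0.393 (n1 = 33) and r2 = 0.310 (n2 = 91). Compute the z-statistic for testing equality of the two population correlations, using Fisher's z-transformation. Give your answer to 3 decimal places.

0.448

Fisher z-transforms: z1 = atanh(0.393) = 0.415343, z2 = atanh(0.310) = 0.320545; difference d = 0.094798
Var(d) = 1/30 + 1/88 = 0.0333333 + 0.0113636 = 0.0446969
z = d/√Var(d) = 0.094798 / √0.0446969 = 0.094798 / 0.211416 = 0.448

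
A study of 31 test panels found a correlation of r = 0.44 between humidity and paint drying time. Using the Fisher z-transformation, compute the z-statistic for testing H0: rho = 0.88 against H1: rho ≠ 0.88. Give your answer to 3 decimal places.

-4.781

z_r = atanh(0.44) = 0.472231,  z_0 = atanh(0.88) = 1.375768
SE = 1/√(n−3) = 1/√28 = 0.188982
z = (z_r − z_0)/SE = (0.472231 − 1.375768) / 0.188982 = -0.903537 / 0.188982 = -4.781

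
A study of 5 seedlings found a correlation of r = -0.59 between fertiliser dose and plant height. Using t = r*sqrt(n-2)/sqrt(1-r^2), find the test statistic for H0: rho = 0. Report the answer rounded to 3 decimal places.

1 − r² = 1 − 0.3481 = 0.6519;  √(1−r²) = 0.807403
√(n−2) = √3 = 1.732051
t = r·√(n−2)/√(1−r²) = -0.59 · 1.732051 / 0.807403 = -1.266

-1.266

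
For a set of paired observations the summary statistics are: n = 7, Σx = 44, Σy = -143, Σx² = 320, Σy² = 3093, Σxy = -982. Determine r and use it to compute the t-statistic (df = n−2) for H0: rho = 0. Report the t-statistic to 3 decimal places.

-7.967

Numerator: nΣxy − (Σx)(Σy) = 7·(-982) − (44)(-143) = -582
Denominator: √[(nΣx²−(Σx)²)(nΣy²−(Σy)²)]
  nΣx²−(Σx)² = 7·320 − 1936 = 304;  nΣy²−(Σy)² = 7·3093 − 20449 = 1202
  √(304·1202) = √365408 = 604.4899
r = -582 / 604.4899 = -0.9628
t = r·√(n−2)/√(1−r²) = -0.9628·√5 / √(1−0.926984) = -2.152886 / 0.270215 = -7.967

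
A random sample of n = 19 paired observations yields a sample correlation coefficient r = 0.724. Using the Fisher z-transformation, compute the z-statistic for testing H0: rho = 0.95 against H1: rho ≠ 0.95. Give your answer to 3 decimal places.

-3.663

z_r = atanh(0.724) = 0.916001,  z_0 = atanh(0.95) = 1.831781
SE = 1/√(n−3) = 1/√16 = 0.250000
z = (z_r − z_0)/SE = (0.916001 − 1.831781) / 0.250000 = -0.915780 / 0.250000 = -3.663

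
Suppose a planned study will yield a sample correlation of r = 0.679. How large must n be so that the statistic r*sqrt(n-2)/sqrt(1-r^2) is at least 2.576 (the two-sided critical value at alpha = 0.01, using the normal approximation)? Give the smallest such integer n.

Need r·√(n−2)/√(1−r²) ≥ 2.576
√(n−2) ≥ 2.576·√(1−0.461041) / 0.679 = 2.576·0.734138 / 0.679 = 2.7852
n−2 ≥ 7.7573  ⇒  n ≥ 9.7573
Smallest integer n = 10

10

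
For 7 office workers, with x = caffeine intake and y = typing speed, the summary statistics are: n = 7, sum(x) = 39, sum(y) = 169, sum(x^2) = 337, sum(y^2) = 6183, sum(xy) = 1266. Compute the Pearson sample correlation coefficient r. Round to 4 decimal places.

0.6466

Numerator: nΣxy − (Σx)(Σy) = 7·1266 − (39)(169) = 2271
Denominator: √[(nΣx²−(Σx)²)(nΣy²−(Σy)²)]
  nΣx²−(Σx)² = 7·337 − 1521 = 838;  nΣy²−(Σy)² = 7·6183 − 28561 = 14720
  √(838·14720) = √12335360 = 3512.1731
r = 2271 / 3512.1731 = 0.6466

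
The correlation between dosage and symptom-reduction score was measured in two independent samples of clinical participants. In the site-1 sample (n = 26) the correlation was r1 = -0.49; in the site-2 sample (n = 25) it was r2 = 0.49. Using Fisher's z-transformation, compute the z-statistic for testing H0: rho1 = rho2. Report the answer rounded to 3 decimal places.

Fisher z-transforms: z1 = atanh(-0.49) = -0.536060, z2 = atanh(0.49) = 0.536060; difference d = -1.072120
Var(d) = 1/23 + 1/22 = 0.0434783 + 0.0454545 = 0.0889328
z = d/√Var(d) = -1.072120 / √0.0889328 = -1.072120 / 0.298216 = -3.595

-3.595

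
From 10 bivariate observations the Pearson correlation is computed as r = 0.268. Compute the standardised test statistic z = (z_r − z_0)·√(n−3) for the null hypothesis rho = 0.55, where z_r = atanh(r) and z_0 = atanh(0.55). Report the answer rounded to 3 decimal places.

-0.909

z_r = atanh(0.268) = 0.274708,  z_0 = atanh(0.55) = 0.618381
SE = 1/√(n−3) = 1/√7 = 0.377964
z = (z_r − z_0)/SE = (0.274708 − 0.618381) / 0.377964 = -0.343673 / 0.377964 = -0.909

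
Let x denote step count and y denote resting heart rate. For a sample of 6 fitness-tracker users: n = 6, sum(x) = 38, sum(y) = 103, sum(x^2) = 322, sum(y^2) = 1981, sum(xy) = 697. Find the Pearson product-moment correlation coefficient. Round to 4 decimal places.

0.3395

S_xy = nΣxy − ΣxΣy = 6·697 − 38·103 = 4182 − 3914 = 268
S_xx = nΣx² − (Σx)² = 6·322 − 38² = 1932 − 1444 = 488
S_yy = nΣy² − (Σy)² = 6·1981 − 103² = 11886 − 10609 = 1277
r = S_xy / √(S_xx·S_yy) = 268 / √(488·1277) = 268 / √623176 = 268 / 789.4150 = 0.3395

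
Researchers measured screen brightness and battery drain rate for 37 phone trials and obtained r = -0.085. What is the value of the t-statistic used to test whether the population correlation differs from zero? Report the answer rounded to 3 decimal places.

-0.505

t = r·√(n−2) / √(1−r²) with r = -0.085, n = 37
  = -0.085·√35 / √(1 − 0.007225)
  = -0.085·5.916080 / 0.996381
  = -0.502867 / 0.996381 = -0.505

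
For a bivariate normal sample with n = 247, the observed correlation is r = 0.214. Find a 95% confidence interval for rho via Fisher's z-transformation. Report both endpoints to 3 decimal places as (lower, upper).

z_r = atanh(0.214) = 0.217360;  SE = 1/√(n−3) = 1/√244 = 0.064018
z-limits: 0.217360 ± 1.960·0.064018 = 0.217360 ± 0.125475 = [0.091885, 0.342835]
ρ-limits: (tanh 0.091885, tanh 0.342835) = (0.092, 0.330)

(0.092, 0.330)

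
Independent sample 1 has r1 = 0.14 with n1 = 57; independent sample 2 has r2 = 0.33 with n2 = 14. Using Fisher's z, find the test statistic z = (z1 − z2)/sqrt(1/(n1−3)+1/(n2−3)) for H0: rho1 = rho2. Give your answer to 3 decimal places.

-0.610

z1 = atanh(0.14) = 0.140926,  z2 = atanh(0.33) = 0.342828
SE = √(1/(n1−3) + 1/(n2−3)) = √(1/54 + 1/11) = √(0.0185185 + 0.0909091) = √0.1094276 = 0.330798
z = (z1 − z2)/SE = (0.140926 − 0.342828) / 0.330798 = -0.201902 / 0.330798 = -0.610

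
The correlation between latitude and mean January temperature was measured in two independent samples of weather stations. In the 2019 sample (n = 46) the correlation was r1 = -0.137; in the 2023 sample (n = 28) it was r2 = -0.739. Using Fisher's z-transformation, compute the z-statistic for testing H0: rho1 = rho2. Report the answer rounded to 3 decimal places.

Fisher z-transforms: z1 = atanh(-0.137) = -0.137867, z2 = atanh(-0.739) = -0.948273; difference d = 0.810406
Var(d) = 1/43 + 1/25 = 0.0232558 + 0.0400000 = 0.0632558
z = d/√Var(d) = 0.810406 / √0.0632558 = 0.810406 / 0.251507 = 3.222

3.222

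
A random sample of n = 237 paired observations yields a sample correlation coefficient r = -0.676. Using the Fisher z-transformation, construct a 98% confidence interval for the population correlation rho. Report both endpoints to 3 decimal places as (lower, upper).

Fisher z: z_r = atanh(r) = ½·ln((1+(-0.676))/(1−(-0.676))) = -0.821711
SE(z) = 1/√(n−3) = 1/√234 = 0.065372
98% ⇒ z* = 2.326; margin = 2.326·0.065372 = 0.152055
CI on z-scale: (-0.973766, -0.669656)
Back-transform: tanh(-0.973766) = -0.750355, tanh(-0.669656) = -0.584754

(-0.750, -0.585)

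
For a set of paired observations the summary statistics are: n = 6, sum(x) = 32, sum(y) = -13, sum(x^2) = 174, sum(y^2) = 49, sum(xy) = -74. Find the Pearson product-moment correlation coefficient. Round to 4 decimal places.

-0.5600

Numerator: nΣxy − (Σx)(Σy) = 6·(-74) − (32)(-13) = -28
Denominator: √[(nΣx²−(Σx)²)(nΣy²−(Σy)²)]
  nΣx²−(Σx)² = 6·174 − 1024 = 20;  nΣy²−(Σy)² = 6·49 − 169 = 125
  √(20·125) = √2500 = 50.0000
r = -28 / 50.0000 = -0.5600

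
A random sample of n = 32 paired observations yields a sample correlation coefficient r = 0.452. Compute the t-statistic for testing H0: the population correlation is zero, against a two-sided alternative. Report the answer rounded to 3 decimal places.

t = r·√(n−2) / √(1−r²) with r = 0.452, n = 32
  = 0.452·√30 / √(1 − 0.204304)
  = 0.452·5.477226 / 0.892018
  = 2.475706 / 0.892018 = 2.775

2.775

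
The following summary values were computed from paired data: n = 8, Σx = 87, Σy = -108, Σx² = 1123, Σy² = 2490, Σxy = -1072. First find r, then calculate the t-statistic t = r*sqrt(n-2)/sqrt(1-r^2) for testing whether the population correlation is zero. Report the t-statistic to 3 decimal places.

0.605

S_xy = nΣxy − ΣxΣy = 8·(-1072) − 87·(-108) = -8576 − (-9396) = 820
S_xx = nΣx² − (Σx)² = 8·1123 − 87² = 8984 − 7569 = 1415
S_yy = nΣy² − (Σy)² = 8·2490 − (-108)² = 19920 − 11664 = 8256
r = S_xy / √(S_xx·S_yy) = 820 / √(1415·8256) = 820 / √11682240 = 820 / 3417.9292 = 0.2399
t = r·√(n−2)/√(1−r²) = 0.2399·√6 / √(1−0.057552) = 0.587633 / 0.970798 = 0.605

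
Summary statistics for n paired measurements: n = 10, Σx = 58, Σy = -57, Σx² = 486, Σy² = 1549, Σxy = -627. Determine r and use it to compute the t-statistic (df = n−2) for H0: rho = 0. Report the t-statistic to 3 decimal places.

S_xy = nΣxy − ΣxΣy = 10·(-627) − 58·(-57) = -6270 − (-3306) = -2964
S_xx = nΣx² − (Σx)² = 10·486 − 58² = 4860 − 3364 = 1496
S_yy = nΣy² − (Σy)² = 10·1549 − (-57)² = 15490 − 3249 = 12241
r = S_xy / √(S_xx·S_yy) = -2964 / √(1496·12241) = -2964 / √18312536 = -2964 / 4279.3149 = -0.6926
t = r·√(n−2)/√(1−r²) = -0.6926·√8 / √(1−0.479695) = -1.958969 / 0.721322 = -2.716

-2.716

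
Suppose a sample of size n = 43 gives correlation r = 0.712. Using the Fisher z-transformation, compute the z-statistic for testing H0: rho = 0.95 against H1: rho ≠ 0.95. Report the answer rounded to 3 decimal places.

Fisher z: atanh(0.712) = 0.891229, atanh(0.95) = 1.831781
z = (z_r − z_0)·√(n−3) = (0.891229 − 1.831781)·√40 = -0.940552 · 6.324555 = -5.949

-5.949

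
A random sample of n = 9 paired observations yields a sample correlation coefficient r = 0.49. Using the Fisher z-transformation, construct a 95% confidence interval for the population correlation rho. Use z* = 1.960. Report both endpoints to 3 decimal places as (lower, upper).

z_r = atanh(0.49) = 0.536060;  SE = 1/√(n−3) = 1/√6 = 0.408248
z-limits: 0.536060 ± 1.960·0.408248 = 0.536060 ± 0.800166 = [-0.264106, 1.336226]
ρ-limits: (tanh -0.264106, tanh 1.336226) = (-0.258, 0.871)

(-0.258, 0.871)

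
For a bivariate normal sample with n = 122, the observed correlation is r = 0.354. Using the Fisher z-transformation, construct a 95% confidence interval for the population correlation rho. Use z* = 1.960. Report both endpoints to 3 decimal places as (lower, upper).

(0.188, 0.500)

z_r = atanh(0.354) = 0.370009;  SE = 1/√(n−3) = 1/√119 = 0.091670
z-limits: 0.370009 ± 1.960·0.091670 = 0.370009 ± 0.179673 = [0.190336, 0.549682]
ρ-limits: (tanh 0.190336, tanh 0.549682) = (0.188, 0.500)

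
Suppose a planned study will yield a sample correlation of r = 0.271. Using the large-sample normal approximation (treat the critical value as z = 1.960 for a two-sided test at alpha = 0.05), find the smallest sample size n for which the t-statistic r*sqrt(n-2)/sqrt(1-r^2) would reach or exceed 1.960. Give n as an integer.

51

r√(n−2)/√(1−r²) ≥ 1.960  ⇔  n−2 ≥ (1.960)²·(1−r²)/r²
(1−r²)/r² = (1−0.073441)/0.073441 = 12.6164
n ≥ 2 + 3.8416·12.6164 = 2 + 48.4672 = 50.4672
⌈50.4672⌉ = 51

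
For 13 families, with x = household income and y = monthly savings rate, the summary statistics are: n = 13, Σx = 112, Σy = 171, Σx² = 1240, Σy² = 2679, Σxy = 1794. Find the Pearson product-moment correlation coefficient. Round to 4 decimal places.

0.9330

S_xy = nΣxy − ΣxΣy = 13·1794 − 112·171 = 23322 − 19152 = 4170
S_xx = nΣx² − (Σx)² = 13·1240 − 112² = 16120 − 12544 = 3576
S_yy = nΣy² − (Σy)² = 13·2679 − 171² = 34827 − 29241 = 5586
r = S_xy / √(S_xx·S_yy) = 4170 / √(3576·5586) = 4170 / √19975536 = 4170 / 4469.4000 = 0.9330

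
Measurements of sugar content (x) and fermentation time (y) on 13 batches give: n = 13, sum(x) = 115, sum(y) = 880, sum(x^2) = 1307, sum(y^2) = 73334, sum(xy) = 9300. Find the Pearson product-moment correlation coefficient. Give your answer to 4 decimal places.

0.7589

Numerator: nΣxy − (Σx)(Σy) = 13·9300 − (115)(880) = 19700
Denominator: √[(nΣx²−(Σx)²)(nΣy²−(Σy)²)]
  nΣx²−(Σx)² = 13·1307 − 13225 = 3766;  nΣy²−(Σy)² = 13·73334 − 774400 = 178942
  √(3766·178942) = √673895572 = 25959.4987
r = 19700 / 25959.4987 = 0.7589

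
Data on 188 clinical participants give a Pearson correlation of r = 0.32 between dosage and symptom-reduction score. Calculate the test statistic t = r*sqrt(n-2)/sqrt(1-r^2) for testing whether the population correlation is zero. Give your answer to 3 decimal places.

1 − r² = 1 − 0.1024 = 0.8976;  √(1−r²) = 0.947418
√(n−2) = √186 = 13.638182
t = r·√(n−2)/√(1−r²) = 0.32 · 13.638182 / 0.947418 = 4.606

4.606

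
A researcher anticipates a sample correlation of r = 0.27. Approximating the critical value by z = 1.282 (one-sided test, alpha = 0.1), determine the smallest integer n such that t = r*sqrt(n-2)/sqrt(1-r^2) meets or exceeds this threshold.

23

Need r·√(n−2)/√(1−r²) ≥ 1.282
√(n−2) ≥ 1.282·√(1−0.0729) / 0.27 = 1.282·0.962860 / 0.27 = 4.5718
n−2 ≥ 20.9014  ⇒  n ≥ 22.9014
Smallest integer n = 23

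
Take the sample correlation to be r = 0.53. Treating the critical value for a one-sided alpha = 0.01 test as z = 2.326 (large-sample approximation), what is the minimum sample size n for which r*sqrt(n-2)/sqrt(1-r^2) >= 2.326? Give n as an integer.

r√(n−2)/√(1−r²) ≥ 2.326  ⇔  n−2 ≥ (2.326)²·(1−r²)/r²
(1−r²)/r² = (1−0.2809)/0.2809 = 2.5600
n ≥ 2 + 5.410276·2.5600 = 2 + 13.8503 = 15.8503
⌈15.8503⌉ = 16

16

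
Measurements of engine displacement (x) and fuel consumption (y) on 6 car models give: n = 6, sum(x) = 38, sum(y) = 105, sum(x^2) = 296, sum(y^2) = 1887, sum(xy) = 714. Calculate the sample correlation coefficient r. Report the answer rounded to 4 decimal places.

Numerator: nΣxy − (Σx)(Σy) = 6·714 − (38)(105) = 294
Denominator: √[(nΣx²−(Σx)²)(nΣy²−(Σy)²)]
  nΣx²−(Σx)² = 6·296 − 1444 = 332;  nΣy²−(Σy)² = 6·1887 − 11025 = 297
  √(332·297) = √98604 = 314.0127
r = 294 / 314.0127 = 0.9363

0.9363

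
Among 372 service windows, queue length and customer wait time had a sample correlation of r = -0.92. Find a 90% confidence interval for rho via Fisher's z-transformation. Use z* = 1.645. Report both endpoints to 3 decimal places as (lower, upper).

z_r = atanh(-0.92) = -1.589027;  SE = 1/√(n−3) = 1/√369 = 0.052058
z-limits: -1.589027 ± 1.645·0.052058 = -1.589027 ± 0.085635 = [-1.674662, -1.503392]
ρ-limits: (tanh -1.674662, tanh -1.503392) = (-0.932, -0.906)

(-0.932, -0.906)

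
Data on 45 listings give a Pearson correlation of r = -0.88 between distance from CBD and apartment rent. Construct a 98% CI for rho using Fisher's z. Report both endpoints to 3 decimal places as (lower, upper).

Fisher z: z_r = atanh(r) = ½·ln((1+(-0.88))/(1−(-0.88))) = -1.375768
SE(z) = 1/√(n−3) = 1/√42 = 0.154303
98% ⇒ z* = 2.326; margin = 2.326·0.154303 = 0.358909
CI on z-scale: (-1.734677, -1.016859)
Back-transform: tanh(-1.734677) = -0.939606, tanh(-1.016859) = -0.768584

(-0.940, -0.769)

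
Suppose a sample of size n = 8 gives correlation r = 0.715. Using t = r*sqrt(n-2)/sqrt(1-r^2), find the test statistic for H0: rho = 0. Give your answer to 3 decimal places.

1 − r² = 1 − 0.511225 = 0.488775;  √(1−r²) = 0.699124
√(n−2) = √6 = 2.449490
t = r·√(n−2)/√(1−r²) = 0.715 · 2.449490 / 0.699124 = 2.505

2.505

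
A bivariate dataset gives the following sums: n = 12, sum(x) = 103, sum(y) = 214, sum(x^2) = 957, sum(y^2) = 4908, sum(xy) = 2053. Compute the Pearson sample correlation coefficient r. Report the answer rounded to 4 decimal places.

0.7662

S_xy = nΣxy − ΣxΣy = 12·2053 − 103·214 = 24636 − 22042 = 2594
S_xx = nΣx² − (Σx)² = 12·957 − 103² = 11484 − 10609 = 875
S_yy = nΣy² − (Σy)² = 12·4908 − 214² = 58896 − 45796 = 13100
r = S_xy / √(S_xx·S_yy) = 2594 / √(875·13100) = 2594 / √11462500 = 2594 / 3385.6314 = 0.7662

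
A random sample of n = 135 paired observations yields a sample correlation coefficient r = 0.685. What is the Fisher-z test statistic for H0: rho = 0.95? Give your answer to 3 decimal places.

z_r = atanh(0.685) = 0.838474,  z_0 = atanh(0.95) = 1.831781
SE = 1/√(n−3) = 1/√132 = 0.087039
z = (z_r − z_0)/SE = (0.838474 − 1.831781) / 0.087039 = -0.993307 / 0.087039 = -11.412

-11.412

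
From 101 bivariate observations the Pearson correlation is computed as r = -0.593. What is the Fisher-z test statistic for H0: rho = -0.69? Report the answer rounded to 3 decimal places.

z_r = atanh(-0.593) = -0.682281,  z_0 = atanh(-0.69) = -0.847956
SE = 1/√(n−3) = 1/√98 = 0.101015
z = (z_r − z_0)/SE = (-0.682281 − (-0.847956)) / 0.101015 = 0.165675 / 0.101015 = 1.640

1.640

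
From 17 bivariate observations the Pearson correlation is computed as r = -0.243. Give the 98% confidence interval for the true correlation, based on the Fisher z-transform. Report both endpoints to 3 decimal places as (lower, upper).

Fisher z: z_r = atanh(r) = ½·ln((1+(-0.243))/(1−(-0.243))) = -0.247960
SE(z) = 1/√(n−3) = 1/√14 = 0.267261
98% ⇒ z* = 2.326; margin = 2.326·0.267261 = 0.621649
CI on z-scale: (-0.869609, 0.373689)
Back-transform: tanh(-0.869609) = -0.701175, tanh(0.373689) = 0.357214

(-0.701, 0.357)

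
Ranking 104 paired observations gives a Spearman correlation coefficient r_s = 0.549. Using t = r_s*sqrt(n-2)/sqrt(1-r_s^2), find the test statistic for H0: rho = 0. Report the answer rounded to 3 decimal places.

6.634

1 − r_s² = 1 − 0.301401 = 0.698599;  √(1−r_s²) = 0.835822
√(n−2) = √102 = 10.099505
t = r_s·√(n−2)/√(1−r_s²) = 0.549 · 10.099505 / 0.835822 = 6.634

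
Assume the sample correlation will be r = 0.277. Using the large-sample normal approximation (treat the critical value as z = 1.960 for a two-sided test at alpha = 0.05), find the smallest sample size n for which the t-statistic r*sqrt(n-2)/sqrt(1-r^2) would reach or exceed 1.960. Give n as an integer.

49

r√(n−2)/√(1−r²) ≥ 1.960  ⇔  n−2 ≥ (1.960)²·(1−r²)/r²
(1−r²)/r² = (1−0.076729)/0.076729 = 12.0329
n ≥ 2 + 3.8416·12.0329 = 2 + 46.2256 = 48.2256
⌈48.2256⌉ = 49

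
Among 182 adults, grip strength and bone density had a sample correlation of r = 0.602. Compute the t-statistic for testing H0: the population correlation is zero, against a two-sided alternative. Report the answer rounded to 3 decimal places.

10.115

1 − r² = 1 − 0.362404 = 0.637596;  √(1−r²) = 0.798496
√(n−2) = √180 = 13.416408
t = r·√(n−2)/√(1−r²) = 0.602 · 13.416408 / 0.798496 = 10.115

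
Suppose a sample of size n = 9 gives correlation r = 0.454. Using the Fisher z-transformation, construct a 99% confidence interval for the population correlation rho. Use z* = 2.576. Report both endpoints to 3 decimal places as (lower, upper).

z_r = atanh(0.454) = 0.489727;  SE = 1/√(n−3) = 1/√6 = 0.408248
z-limits: 0.489727 ± 2.576·0.408248 = 0.489727 ± 1.051647 = [-0.561920, 1.541374]
ρ-limits: (tanh -0.561920, tanh 1.541374) = (-0.509, 0.912)

(-0.509, 0.912)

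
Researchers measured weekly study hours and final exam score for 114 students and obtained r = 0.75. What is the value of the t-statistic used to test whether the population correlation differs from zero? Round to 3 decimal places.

12.000

t = r·√(n−2) / √(1−r²) with r = 0.75, n = 114
  = 0.75·√112 / √(1 − 0.5625)
  = 0.75·10.583005 / 0.661438
  = 7.937254 / 0.661438 = 12.000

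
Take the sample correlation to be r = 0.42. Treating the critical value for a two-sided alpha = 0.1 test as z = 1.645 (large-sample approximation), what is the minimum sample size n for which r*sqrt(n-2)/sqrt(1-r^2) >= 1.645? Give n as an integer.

15

r√(n−2)/√(1−r²) ≥ 1.645  ⇔  n−2 ≥ (1.645)²·(1−r²)/r²
(1−r²)/r² = (1−0.1764)/0.1764 = 4.6689
n ≥ 2 + 2.706025·4.6689 = 2 + 12.6342 = 14.6342
⌈14.6342⌉ = 15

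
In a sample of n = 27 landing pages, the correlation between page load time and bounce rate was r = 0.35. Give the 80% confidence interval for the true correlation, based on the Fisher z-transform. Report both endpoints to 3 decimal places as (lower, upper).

(0.103, 0.556)

Fisher z: z_r = atanh(r) = ½·ln((1+0.35)/(1−0.35)) = 0.365444
SE(z) = 1/√(n−3) = 1/√24 = 0.204124
80% ⇒ z* = 1.282; margin = 1.282·0.204124 = 0.261687
CI on z-scale: (0.103757, 0.627131)
Back-transform: tanh(0.103757) = 0.103386, tanh(0.627131) = 0.556074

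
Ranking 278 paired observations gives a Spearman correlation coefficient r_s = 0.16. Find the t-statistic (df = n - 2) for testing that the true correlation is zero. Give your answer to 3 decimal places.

t = r_s·√(n−2) / √(1−r_s²) with r_s = 0.16, n = 278
  = 0.16·√276 / √(1 − 0.0256)
  = 0.16·16.613248 / 0.987117
  = 2.658120 / 0.987117 = 2.693

2.693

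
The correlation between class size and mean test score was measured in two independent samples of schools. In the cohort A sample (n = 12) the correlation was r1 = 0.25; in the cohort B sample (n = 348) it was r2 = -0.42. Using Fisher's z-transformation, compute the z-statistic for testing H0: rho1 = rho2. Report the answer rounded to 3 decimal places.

2.082

z1 = atanh(0.25) = 0.255413,  z2 = atanh(-0.42) = -0.447692
SE = √(1/(n1−3) + 1/(n2−3)) = √(1/9 + 1/345) = √(0.1111111 + 0.0028986) = √0.1140097 = 0.337653
z = (z1 − z2)/SE = (0.255413 − (-0.447692)) / 0.337653 = 0.703105 / 0.337653 = 2.082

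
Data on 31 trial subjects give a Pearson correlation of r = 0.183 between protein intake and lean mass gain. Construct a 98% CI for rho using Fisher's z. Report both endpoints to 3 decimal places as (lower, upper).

Fisher z: z_r = atanh(r) = ½·ln((1+0.183)/(1−0.183)) = 0.185085
SE(z) = 1/√(n−3) = 1/√28 = 0.188982
98% ⇒ z* = 2.326; margin = 2.326·0.188982 = 0.439572
CI on z-scale: (-0.254487, 0.624657)
Back-transform: tanh(-0.254487) = -0.249132, tanh(0.624657) = 0.554362

(-0.249, 0.554)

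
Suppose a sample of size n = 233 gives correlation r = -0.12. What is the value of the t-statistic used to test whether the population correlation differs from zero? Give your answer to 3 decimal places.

-1.837

1 − r² = 1 − 0.0144 = 0.9856;  √(1−r²) = 0.992774
√(n−2) = √231 = 15.198684
t = r·√(n−2)/√(1−r²) = -0.12 · 15.198684 / 0.992774 = -1.837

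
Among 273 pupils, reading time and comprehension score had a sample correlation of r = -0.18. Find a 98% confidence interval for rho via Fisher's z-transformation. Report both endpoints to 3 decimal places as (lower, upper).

(-0.313, -0.040)

z_r = atanh(-0.18) = -0.181983;  SE = 1/√(n−3) = 1/√270 = 0.060858
z-limits: -0.181983 ± 2.326·0.060858 = -0.181983 ± 0.141556 = [-0.323539, -0.040427]
ρ-limits: (tanh -0.323539, tanh -0.040427) = (-0.313, -0.040)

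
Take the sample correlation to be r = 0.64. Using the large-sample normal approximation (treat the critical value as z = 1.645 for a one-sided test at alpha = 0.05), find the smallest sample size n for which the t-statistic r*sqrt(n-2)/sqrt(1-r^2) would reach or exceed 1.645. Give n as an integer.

6

Need r·√(n−2)/√(1−r²) ≥ 1.645
√(n−2) ≥ 1.645·√(1−0.4096) / 0.64 = 1.645·0.768375 / 0.64 = 1.9750
n−2 ≥ 3.9006  ⇒  n ≥ 5.9006
Smallest integer n = 6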